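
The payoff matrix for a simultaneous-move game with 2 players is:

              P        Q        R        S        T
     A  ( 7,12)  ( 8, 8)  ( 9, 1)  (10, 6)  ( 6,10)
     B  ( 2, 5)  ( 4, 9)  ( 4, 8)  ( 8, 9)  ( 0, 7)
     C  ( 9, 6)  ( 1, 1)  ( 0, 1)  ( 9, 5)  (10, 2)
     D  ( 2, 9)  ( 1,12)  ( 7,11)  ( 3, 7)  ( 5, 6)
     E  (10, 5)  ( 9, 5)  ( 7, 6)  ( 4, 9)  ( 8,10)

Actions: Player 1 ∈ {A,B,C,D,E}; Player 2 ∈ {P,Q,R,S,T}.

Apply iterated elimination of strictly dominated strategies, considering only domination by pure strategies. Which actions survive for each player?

P1 drop B (A beats it: P:7>2 Q:8>4 R:9>4 S:10>8 T:6>0)
P1 drop D (A beats it: P:7>2 Q:8>1 R:9>7 S:10>3 T:6>5)
P2 drop Q (T beats it: A:10>8 C:2>1 E:10>5)
P2 drop R (S beats it: A:6>1 C:5>1 E:9>6)
P1→{A,C,E} P2→{P,S,T}

Survivors P1:{A,C,E} P2:{P,S,T}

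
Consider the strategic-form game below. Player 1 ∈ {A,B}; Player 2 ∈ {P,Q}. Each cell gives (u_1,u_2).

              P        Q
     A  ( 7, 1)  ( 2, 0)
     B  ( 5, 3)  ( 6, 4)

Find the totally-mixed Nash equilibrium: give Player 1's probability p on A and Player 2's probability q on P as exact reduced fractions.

P1 indiff ⇒ q·7+(1-q)·2 = q·5+(1-q)·6 ⇒ q(2) = (1-q)(4) ⇒ q = 2/3
P2 indiff ⇒ p·1+(1-p)·3 = p·0+(1-p)·4 ⇒ p(1) = (1-p)(1) ⇒ p = 1/2

(p,q) = (1/2, 2/3)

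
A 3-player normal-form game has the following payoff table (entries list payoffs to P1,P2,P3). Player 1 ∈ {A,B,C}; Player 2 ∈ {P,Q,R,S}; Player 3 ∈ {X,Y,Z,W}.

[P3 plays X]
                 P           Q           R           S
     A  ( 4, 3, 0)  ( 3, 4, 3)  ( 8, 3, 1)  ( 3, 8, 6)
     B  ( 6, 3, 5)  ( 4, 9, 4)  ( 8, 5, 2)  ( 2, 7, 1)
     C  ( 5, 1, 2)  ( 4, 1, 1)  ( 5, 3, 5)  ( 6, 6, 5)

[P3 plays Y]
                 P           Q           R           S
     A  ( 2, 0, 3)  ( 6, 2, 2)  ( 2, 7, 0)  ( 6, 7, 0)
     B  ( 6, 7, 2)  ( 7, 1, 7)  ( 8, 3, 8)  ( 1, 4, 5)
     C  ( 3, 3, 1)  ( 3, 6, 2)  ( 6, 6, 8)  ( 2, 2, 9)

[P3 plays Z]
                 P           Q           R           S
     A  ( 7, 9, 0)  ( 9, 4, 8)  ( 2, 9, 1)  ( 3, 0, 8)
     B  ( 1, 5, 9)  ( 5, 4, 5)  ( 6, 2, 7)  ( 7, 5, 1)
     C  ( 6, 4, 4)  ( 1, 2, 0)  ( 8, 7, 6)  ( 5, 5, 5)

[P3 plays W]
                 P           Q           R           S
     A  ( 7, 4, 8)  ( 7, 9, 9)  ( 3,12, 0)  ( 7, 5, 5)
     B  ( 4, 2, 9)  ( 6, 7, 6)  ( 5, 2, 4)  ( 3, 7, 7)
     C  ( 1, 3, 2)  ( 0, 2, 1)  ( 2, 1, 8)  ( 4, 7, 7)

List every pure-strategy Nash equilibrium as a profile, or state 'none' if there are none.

PSNE: ∅

(A,P,X): not NE [P1→B gives 6>4; P2→S gives 8>3; P3→W gives 8>0]
(A,P,Y): not NE [P1→B gives 6>2; P2→S gives 7>0; P3→W gives 8>3]
(A,P,Z): not NE [P3→W gives 8>0]
(A,P,W): not NE [P2→R gives 12>4]
(A,Q,X): not NE [P1→C gives 4>3; P2→S gives 8>4; P3→W gives 9>3]
(A,Q,Y): not NE [P1→B gives 7>6; P2→S gives 7>2; P3→W gives 9>2]
(A,Q,Z): not NE [P2→R gives 9>4; P3→W gives 9>8]
(A,Q,W): not NE [P2→R gives 12>9]
(A,R,X): not NE [P2→S gives 8>3]
(A,R,Y): not NE [P1→B gives 8>2; P3→Z gives 1>0]
(A,R,Z): not NE [P1→C gives 8>2]
(A,R,W): not NE [P1→B gives 5>3; P3→Z gives 1>0]
(A,S,X): not NE [P1→C gives 6>3; P3→Z gives 8>6]
(A,S,Y): not NE [P3→Z gives 8>0]
(A,S,Z): not NE [P1→B gives 7>3; P2→R gives 9>0]
(A,S,W): not NE [P2→R gives 12>5; P3→Z gives 8>5]
(B,P,X): not NE [P2→Q gives 9>3; P3→W gives 9>5]
(B,P,Y): not NE [P3→W gives 9>2]
(B,P,Z): not NE [P1→A gives 7>1]
(B,P,W): not NE [P1→A gives 7>4; P2→S gives 7>2]
(B,Q,X): not NE [P3→Y gives 7>4]
(B,Q,Y): not NE [P2→P gives 7>1]
(B,Q,Z): not NE [P1→A gives 9>5; P2→S gives 5>4; P3→Y gives 7>5]
(B,Q,W): not NE [P1→A gives 7>6; P3→Y gives 7>6]
(B,R,X): not NE [P2→Q gives 9>5; P3→Y gives 8>2]
(B,R,Y): not NE [P2→P gives 7>3]
(B,R,Z): not NE [P1→C gives 8>6; P2→S gives 5>2; P3→Y gives 8>7]
(B,R,W): not NE [P2→S gives 7>2; P3→Y gives 8>4]
(B,S,X): not NE [P1→C gives 6>2; P2→Q gives 9>7; P3→W gives 7>1]
(B,S,Y): not NE [P1→A gives 6>1; P2→P gives 7>4; P3→W gives 7>5]
(B,S,Z): not NE [P3→W gives 7>1]
(B,S,W): not NE [P1→A gives 7>3]
(C,P,X): not NE [P1→B gives 6>5; P2→S gives 6>1; P3→Z gives 4>2]
(C,P,Y): not NE [P1→B gives 6>3; P2→R gives 6>3; P3→Z gives 4>1]
(C,P,Z): not NE [P1→A gives 7>6; P2→R gives 7>4]
(C,P,W): not NE [P1→A gives 7>1; P2→S gives 7>3; P3→Z gives 4>2]
(C,Q,X): not NE [P2→S gives 6>1; P3→Y gives 2>1]
(C,Q,Y): not NE [P1→B gives 7>3]
(C,Q,Z): not NE [P1→A gives 9>1; P2→R gives 7>2; P3→Y gives 2>0]
(C,Q,W): not NE [P1→A gives 7>0; P2→S gives 7>2; P3→Y gives 2>1]
(C,R,X): not NE [P1→B gives 8>5; P2→S gives 6>3; P3→W gives 8>5]
(C,R,Y): not NE [P1→B gives 8>6]
(C,R,Z): not NE [P3→W gives 8>6]
(C,R,W): not NE [P1→B gives 5>2; P2→S gives 7>1]
(C,S,X): not NE [P3→Y gives 9>5]
(C,S,Y): not NE [P1→A gives 6>2; P2→R gives 6>2]
(C,S,Z): not NE [P1→B gives 7>5; P2→R gives 7>5; P3→Y gives 9>5]
(C,S,W): not NE [P1→A gives 7>4; P3→Y gives 9>7]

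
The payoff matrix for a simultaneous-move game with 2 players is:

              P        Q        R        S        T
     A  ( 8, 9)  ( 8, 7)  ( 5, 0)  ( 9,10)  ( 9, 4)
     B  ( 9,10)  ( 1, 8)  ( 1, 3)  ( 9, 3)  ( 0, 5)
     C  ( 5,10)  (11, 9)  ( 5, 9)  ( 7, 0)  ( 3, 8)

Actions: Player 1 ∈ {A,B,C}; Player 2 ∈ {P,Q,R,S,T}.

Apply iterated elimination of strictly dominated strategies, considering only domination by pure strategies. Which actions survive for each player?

IESDS → P1:{A,B} P2:{P,S}

P2 drop Q (P beats it: A:9>7 B:10>8 C:10>9)
P2 drop R (P beats it: A:9>0 B:10>3 C:10>9)
P1 drop C (A beats it: P:8>5 S:9>7 T:9>3)
P2 drop T (P beats it: A:9>4 B:10>5)
P1→{A,B} P2→{P,S}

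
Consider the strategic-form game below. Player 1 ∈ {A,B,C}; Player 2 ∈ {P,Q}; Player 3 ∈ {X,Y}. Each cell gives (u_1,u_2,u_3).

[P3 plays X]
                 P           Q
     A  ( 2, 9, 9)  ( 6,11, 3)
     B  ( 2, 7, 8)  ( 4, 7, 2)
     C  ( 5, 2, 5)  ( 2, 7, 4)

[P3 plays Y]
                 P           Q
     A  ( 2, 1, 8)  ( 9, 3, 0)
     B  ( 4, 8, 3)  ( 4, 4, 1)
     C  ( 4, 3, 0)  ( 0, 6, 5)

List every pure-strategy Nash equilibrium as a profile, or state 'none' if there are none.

Nash profiles: (A,Q,X)

(A,P,X): not NE [P1→C gives 5>2; P2→Q gives 11>9]
(A,P,Y): not NE [P1→C gives 4>2; P2→Q gives 3>1; P3→X gives 9>8]
(A,Q,X): NE
(A,Q,Y): not NE [P3→X gives 3>0]
(B,P,X): not NE [P1→C gives 5>2]
(B,P,Y): not NE [P3→X gives 8>3]
(B,Q,X): not NE [P1→A gives 6>4]
(B,Q,Y): not NE [P1→A gives 9>4; P2→P gives 8>4; P3→X gives 2>1]
(C,P,X): not NE [P2→Q gives 7>2]
(C,P,Y): not NE [P2→Q gives 6>3; P3→X gives 5>0]
(C,Q,X): not NE [P1→A gives 6>2; P3→Y gives 5>4]
(C,Q,Y): not NE [P1→A gives 9>0]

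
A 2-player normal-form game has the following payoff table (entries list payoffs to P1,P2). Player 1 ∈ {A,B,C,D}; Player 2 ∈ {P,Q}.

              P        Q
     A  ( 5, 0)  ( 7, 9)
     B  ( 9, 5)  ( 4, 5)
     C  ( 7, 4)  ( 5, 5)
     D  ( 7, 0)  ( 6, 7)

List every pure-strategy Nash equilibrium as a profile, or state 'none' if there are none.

(A,P): not NE [P1→B gives 9>5; P2→Q gives 9>0]
(A,Q): NE
(B,P): NE
(B,Q): not NE [P1→A gives 7>4]
(C,P): not NE [P1→B gives 9>7; P2→Q gives 5>4]
(C,Q): not NE [P1→A gives 7>5]
(D,P): not NE [P1→B gives 9>7; P2→Q gives 7>0]
(D,Q): not NE [P1→A gives 7>6]

Nash profiles: (A,Q), (B,P)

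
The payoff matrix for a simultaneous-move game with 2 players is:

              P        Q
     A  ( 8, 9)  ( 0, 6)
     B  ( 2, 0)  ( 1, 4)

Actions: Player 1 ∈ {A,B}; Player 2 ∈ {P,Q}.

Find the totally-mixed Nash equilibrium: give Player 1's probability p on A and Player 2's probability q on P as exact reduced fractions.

P1 indiff ⇒ q·8+(1-q)·0 = q·2+(1-q)·1 ⇒ q(6) = (1-q)(1) ⇒ q = 1/7
P2 indiff ⇒ p·9+(1-p)·0 = p·6+(1-p)·4 ⇒ p(3) = (1-p)(4) ⇒ p = 4/7

(p,q) = (4/7, 1/7)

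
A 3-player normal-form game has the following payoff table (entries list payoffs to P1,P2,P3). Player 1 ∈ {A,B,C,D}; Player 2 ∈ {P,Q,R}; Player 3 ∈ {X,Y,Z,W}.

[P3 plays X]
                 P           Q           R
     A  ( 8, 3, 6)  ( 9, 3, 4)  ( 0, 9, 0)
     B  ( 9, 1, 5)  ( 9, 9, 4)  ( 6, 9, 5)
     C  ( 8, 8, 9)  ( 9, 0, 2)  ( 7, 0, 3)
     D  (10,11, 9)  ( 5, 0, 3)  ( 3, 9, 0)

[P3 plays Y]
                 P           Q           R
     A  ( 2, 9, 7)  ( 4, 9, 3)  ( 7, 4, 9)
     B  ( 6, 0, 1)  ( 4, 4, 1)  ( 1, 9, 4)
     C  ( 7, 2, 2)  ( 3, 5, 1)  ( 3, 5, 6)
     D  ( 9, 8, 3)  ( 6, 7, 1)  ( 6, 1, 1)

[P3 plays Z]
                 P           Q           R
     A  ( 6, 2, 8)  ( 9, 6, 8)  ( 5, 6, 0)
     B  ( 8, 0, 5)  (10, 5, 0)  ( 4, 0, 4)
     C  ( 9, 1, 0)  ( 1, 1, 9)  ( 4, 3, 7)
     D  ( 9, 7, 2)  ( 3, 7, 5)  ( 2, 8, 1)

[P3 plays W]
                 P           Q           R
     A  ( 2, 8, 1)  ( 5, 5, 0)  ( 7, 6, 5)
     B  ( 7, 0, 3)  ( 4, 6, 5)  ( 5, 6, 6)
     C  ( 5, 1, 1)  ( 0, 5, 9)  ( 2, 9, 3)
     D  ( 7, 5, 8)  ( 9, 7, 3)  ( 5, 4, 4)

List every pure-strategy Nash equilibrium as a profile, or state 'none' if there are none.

PSNE = {(D,P,X)}

(A,P,X): not NE [P1→D gives 10>8; P2→R gives 9>3; P3→Z gives 8>6]
(A,P,Y): not NE [P1→D gives 9>2; P3→Z gives 8>7]
(A,P,Z): not NE [P1→D gives 9>6; P2→R gives 6>2]
(A,P,W): not NE [P1→D gives 7>2; P3→Z gives 8>1]
(A,Q,X): not NE [P2→R gives 9>3; P3→Z gives 8>4]
(A,Q,Y): not NE [P1→D gives 6>4; P3→Z gives 8>3]
(A,Q,Z): not NE [P1→B gives 10>9]
(A,Q,W): not NE [P1→D gives 9>5; P2→P gives 8>5; P3→Z gives 8>0]
(A,R,X): not NE [P1→C gives 7>0; P3→Y gives 9>0]
(A,R,Y): not NE [P2→Q gives 9>4]
(A,R,Z): not NE [P3→Y gives 9>0]
(A,R,W): not NE [P2→P gives 8>6; P3→Y gives 9>5]
(B,P,X): not NE [P1→D gives 10>9; P2→R gives 9>1]
(B,P,Y): not NE [P1→D gives 9>6; P2→R gives 9>0; P3→Z gives 5>1]
(B,P,Z): not NE [P1→D gives 9>8; P2→Q gives 5>0]
(B,P,W): not NE [P2→R gives 6>0; P3→Z gives 5>3]
(B,Q,X): not NE [P3→W gives 5>4]
(B,Q,Y): not NE [P1→D gives 6>4; P2→R gives 9>4; P3→W gives 5>1]
(B,Q,Z): not NE [P3→W gives 5>0]
(B,Q,W): not NE [P1→D gives 9>4]
(B,R,X): not NE [P1→C gives 7>6; P3→W gives 6>5]
(B,R,Y): not NE [P1→A gives 7>1; P3→W gives 6>4]
(B,R,Z): not NE [P1→A gives 5>4; P2→Q gives 5>0; P3→W gives 6>4]
(B,R,W): not NE [P1→A gives 7>5]
(C,P,X): not NE [P1→D gives 10>8]
(C,P,Y): not NE [P1→D gives 9>7; P2→R gives 5>2; P3→X gives 9>2]
(C,P,Z): not NE [P2→R gives 3>1; P3→X gives 9>0]
(C,P,W): not NE [P1→D gives 7>5; P2→R gives 9>1; P3→X gives 9>1]
(C,Q,X): not NE [P2→P gives 8>0; P3→W gives 9>2]
(C,Q,Y): not NE [P1→D gives 6>3; P3→W gives 9>1]
(C,Q,Z): not NE [P1→B gives 10>1; P2→R gives 3>1]
(C,Q,W): not NE [P1→D gives 9>0; P2→R gives 9>5]
(C,R,X): not NE [P2→P gives 8>0; P3→Z gives 7>3]
(C,R,Y): not NE [P1→A gives 7>3; P3→Z gives 7>6]
(C,R,Z): not NE [P1→A gives 5>4]
(C,R,W): not NE [P1→A gives 7>2; P3→Z gives 7>3]
(D,P,X): NE
(D,P,Y): not NE [P3→X gives 9>3]
(D,P,Z): not NE [P2→R gives 8>7; P3→X gives 9>2]
(D,P,W): not NE [P2→Q gives 7>5; P3→X gives 9>8]
(D,Q,X): not NE [P1→C gives 9>5; P2→P gives 11>0; P3→Z gives 5>3]
(D,Q,Y): not NE [P2→P gives 8>7; P3→Z gives 5>1]
(D,Q,Z): not NE [P1→B gives 10>3; P2→R gives 8>7]
(D,Q,W): not NE [P3→Z gives 5>3]
(D,R,X): not NE [P1→C gives 7>3; P2→P gives 11>9; P3→W gives 4>0]
(D,R,Y): not NE [P1→A gives 7>6; P2→P gives 8>1; P3→W gives 4>1]
(D,R,Z): not NE [P1→A gives 5>2; P3→W gives 4>1]
(D,R,W): not NE [P1→A gives 7>5; P2→Q gives 7>4]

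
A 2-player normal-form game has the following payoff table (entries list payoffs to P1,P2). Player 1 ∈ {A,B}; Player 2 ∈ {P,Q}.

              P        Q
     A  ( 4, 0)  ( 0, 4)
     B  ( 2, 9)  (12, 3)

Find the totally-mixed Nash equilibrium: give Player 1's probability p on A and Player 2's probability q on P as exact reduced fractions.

P1 indiff ⇒ q·4+(1-q)·0 = q·2+(1-q)·12 ⇒ q(2) = (1-q)(12) ⇒ q = 6/7
P2 indiff ⇒ p·0+(1-p)·9 = p·4+(1-p)·3 ⇒ p(-4) = (1-p)(-6) ⇒ p = 3/5

(p,q) = (3/5, 6/7)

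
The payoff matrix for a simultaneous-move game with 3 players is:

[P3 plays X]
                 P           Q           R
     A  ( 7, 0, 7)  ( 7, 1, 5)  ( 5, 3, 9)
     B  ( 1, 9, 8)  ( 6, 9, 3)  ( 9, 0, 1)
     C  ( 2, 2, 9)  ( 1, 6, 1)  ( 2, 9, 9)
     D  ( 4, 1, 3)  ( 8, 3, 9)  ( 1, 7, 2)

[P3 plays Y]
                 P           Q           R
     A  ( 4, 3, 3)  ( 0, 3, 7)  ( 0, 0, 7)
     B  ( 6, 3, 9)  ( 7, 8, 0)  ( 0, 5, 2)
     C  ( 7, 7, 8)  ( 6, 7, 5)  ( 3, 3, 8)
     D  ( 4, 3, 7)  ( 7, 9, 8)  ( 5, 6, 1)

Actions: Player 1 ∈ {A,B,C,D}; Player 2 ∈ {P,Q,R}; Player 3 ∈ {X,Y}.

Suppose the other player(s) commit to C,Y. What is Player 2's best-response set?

u_2(P vs C,Y) = 7
u_2(Q vs C,Y) = 7
u_2(R vs C,Y) = 3
max payoff 7 at {P,Q}

P2 best: {P,Q}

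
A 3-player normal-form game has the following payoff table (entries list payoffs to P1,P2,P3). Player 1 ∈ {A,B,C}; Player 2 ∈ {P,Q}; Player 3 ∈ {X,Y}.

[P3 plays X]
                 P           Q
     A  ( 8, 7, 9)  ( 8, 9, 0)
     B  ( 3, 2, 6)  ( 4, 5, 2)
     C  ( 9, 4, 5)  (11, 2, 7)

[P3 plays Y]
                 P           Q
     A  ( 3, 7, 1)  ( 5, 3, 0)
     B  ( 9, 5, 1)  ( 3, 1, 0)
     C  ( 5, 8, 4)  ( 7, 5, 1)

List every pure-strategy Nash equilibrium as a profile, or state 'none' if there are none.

(A,P,X): not NE [P1→C gives 9>8; P2→Q gives 9>7]
(A,P,Y): not NE [P1→B gives 9>3; P3→X gives 9>1]
(A,Q,X): not NE [P1→C gives 11>8]
(A,Q,Y): not NE [P1→C gives 7>5; P2→P gives 7>3]
(B,P,X): not NE [P1→C gives 9>3; P2→Q gives 5>2]
(B,P,Y): not NE [P3→X gives 6>1]
(B,Q,X): not NE [P1→C gives 11>4]
(B,Q,Y): not NE [P1→C gives 7>3; P2→P gives 5>1; P3→X gives 2>0]
(C,P,X): NE
(C,P,Y): not NE [P1→B gives 9>5; P3→X gives 5>4]
(C,Q,X): not NE [P2→P gives 4>2]
(C,Q,Y): not NE [P2→P gives 8>5; P3→X gives 7>1]

NE set: (C,P,X)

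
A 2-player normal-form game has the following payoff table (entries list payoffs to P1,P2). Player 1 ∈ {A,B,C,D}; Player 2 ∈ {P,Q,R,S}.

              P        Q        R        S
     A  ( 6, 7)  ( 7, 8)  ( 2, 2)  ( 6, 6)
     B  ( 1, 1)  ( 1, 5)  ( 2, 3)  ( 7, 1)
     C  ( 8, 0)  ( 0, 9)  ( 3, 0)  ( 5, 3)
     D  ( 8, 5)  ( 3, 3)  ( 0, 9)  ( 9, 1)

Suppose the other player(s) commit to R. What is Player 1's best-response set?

P1 best: {C}

u_1(A vs R) = 2
u_1(B vs R) = 2
u_1(C vs R) = 3
u_1(D vs R) = 0
max payoff 3 at {C}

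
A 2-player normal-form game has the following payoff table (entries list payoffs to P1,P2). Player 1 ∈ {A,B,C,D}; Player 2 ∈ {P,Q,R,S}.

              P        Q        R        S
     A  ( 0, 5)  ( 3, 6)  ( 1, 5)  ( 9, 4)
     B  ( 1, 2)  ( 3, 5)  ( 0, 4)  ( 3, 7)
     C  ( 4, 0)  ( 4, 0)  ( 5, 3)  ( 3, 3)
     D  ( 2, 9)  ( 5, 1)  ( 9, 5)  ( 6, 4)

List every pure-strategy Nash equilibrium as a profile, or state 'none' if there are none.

PSNE: ∅

(A,P): not NE [P1→C gives 4>0; P2→Q gives 6>5]
(A,Q): not NE [P1→D gives 5>3]
(A,R): not NE [P1→D gives 9>1; P2→Q gives 6>5]
(A,S): not NE [P2→Q gives 6>4]
(B,P): not NE [P1→C gives 4>1; P2→S gives 7>2]
(B,Q): not NE [P1→D gives 5>3; P2→S gives 7>5]
(B,R): not NE [P1→D gives 9>0; P2→S gives 7>4]
(B,S): not NE [P1→A gives 9>3]
(C,P): not NE [P2→S gives 3>0]
(C,Q): not NE [P1→D gives 5>4; P2→S gives 3>0]
(C,R): not NE [P1→D gives 9>5]
(C,S): not NE [P1→A gives 9>3]
(D,P): not NE [P1→C gives 4>2]
(D,Q): not NE [P2→P gives 9>1]
(D,R): not NE [P2→P gives 9>5]
(D,S): not NE [P1→A gives 9>6; P2→P gives 9>4]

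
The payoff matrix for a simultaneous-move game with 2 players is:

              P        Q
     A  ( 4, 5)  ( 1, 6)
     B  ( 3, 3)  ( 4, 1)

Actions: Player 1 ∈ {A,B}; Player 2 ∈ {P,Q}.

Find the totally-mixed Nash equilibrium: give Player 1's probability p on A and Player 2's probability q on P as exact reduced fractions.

P1 mixes 2/3 on A; P2 mixes 3/4 on P

P1 indiff ⇒ q·4+(1-q)·1 = q·3+(1-q)·4 ⇒ q(1) = (1-q)(3) ⇒ q = 3/4
P2 indiff ⇒ p·5+(1-p)·3 = p·6+(1-p)·1 ⇒ p(-1) = (1-p)(-2) ⇒ p = 2/3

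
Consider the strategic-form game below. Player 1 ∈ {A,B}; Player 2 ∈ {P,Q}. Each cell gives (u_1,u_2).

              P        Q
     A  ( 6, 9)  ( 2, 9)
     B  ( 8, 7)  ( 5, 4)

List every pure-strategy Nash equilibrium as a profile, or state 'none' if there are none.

NE set: (B,P)

(A,P): not NE [P1→B gives 8>6]
(A,Q): not NE [P1→B gives 5>2]
(B,P): NE
(B,Q): not NE [P2→P gives 7>4]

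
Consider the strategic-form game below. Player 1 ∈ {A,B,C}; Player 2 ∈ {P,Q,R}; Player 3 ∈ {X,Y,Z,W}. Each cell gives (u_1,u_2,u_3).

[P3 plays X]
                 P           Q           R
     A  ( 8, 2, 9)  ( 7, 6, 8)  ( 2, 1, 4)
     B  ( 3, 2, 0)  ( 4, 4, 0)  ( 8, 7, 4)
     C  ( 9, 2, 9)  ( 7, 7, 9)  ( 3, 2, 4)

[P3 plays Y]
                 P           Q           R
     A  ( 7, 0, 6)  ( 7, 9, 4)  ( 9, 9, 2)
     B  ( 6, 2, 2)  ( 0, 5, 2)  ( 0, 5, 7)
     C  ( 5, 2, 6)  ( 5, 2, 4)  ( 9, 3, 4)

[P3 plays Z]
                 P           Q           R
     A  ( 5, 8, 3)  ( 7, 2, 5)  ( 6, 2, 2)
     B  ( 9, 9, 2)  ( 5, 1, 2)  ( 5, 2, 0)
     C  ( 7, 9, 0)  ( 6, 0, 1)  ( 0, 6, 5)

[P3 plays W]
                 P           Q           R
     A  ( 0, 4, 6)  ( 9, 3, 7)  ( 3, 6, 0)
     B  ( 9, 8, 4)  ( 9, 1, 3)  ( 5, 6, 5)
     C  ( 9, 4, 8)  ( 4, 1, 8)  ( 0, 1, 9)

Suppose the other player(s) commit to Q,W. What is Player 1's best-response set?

u_1(A vs Q,W) = 9
u_1(B vs Q,W) = 9
u_1(C vs Q,W) = 4
max payoff 9 at {A,B}

argmax u_1 = {A,B}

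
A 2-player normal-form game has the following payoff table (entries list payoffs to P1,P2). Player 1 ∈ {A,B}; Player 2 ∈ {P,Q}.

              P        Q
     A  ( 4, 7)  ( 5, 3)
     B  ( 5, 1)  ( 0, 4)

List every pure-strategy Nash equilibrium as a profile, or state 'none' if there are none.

(A,P): not NE [P1→B gives 5>4]
(A,Q): not NE [P2→P gives 7>3]
(B,P): not NE [P2→Q gives 4>1]
(B,Q): not NE [P1→A gives 5>0]

No pure NE.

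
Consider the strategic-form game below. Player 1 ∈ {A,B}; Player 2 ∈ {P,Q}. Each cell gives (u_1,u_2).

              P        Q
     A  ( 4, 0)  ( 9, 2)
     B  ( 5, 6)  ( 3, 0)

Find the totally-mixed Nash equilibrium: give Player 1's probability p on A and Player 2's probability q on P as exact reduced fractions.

P1 indiff ⇒ q·4+(1-q)·9 = q·5+(1-q)·3 ⇒ q(-1) = (1-q)(-6) ⇒ q = 6/7
P2 indiff ⇒ p·0+(1-p)·6 = p·2+(1-p)·0 ⇒ p(-2) = (1-p)(-6) ⇒ p = 3/4

(p,q) = (3/4, 6/7)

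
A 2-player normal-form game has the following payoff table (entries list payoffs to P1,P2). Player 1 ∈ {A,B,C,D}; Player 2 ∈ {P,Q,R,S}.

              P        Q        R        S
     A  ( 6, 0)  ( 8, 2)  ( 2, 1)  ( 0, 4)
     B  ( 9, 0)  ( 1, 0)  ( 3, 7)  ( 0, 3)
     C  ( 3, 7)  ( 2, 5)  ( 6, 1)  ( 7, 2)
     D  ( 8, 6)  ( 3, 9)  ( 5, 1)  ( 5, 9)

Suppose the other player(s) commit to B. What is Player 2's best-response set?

u_2(P vs B) = 0
u_2(Q vs B) = 0
u_2(R vs B) = 7
u_2(S vs B) = 3
max payoff 7 at {R}

BR_2 = {R}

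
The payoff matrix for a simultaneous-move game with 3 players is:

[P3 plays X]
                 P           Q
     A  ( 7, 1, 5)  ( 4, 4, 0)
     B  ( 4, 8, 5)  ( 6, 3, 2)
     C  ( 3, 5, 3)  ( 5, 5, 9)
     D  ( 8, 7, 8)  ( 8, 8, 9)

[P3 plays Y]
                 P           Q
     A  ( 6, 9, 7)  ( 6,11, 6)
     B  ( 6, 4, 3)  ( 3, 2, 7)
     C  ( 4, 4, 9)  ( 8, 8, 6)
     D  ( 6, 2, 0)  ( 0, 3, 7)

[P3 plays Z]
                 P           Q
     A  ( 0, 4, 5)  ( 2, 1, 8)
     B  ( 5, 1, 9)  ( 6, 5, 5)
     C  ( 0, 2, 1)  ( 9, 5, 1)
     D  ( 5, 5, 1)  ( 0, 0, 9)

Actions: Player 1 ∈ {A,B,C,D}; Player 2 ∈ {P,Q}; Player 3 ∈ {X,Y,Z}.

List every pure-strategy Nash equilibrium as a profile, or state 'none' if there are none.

(A,P,X): not NE [P1→D gives 8>7; P2→Q gives 4>1; P3→Y gives 7>5]
(A,P,Y): not NE [P2→Q gives 11>9]
(A,P,Z): not NE [P1→D gives 5>0; P3→Y gives 7>5]
(A,Q,X): not NE [P1→D gives 8>4; P3→Z gives 8>0]
(A,Q,Y): not NE [P1→C gives 8>6; P3→Z gives 8>6]
(A,Q,Z): not NE [P1→C gives 9>2; P2→P gives 4>1]
(B,P,X): not NE [P1→D gives 8>4; P3→Z gives 9>5]
(B,P,Y): not NE [P3→Z gives 9>3]
(B,P,Z): not NE [P2→Q gives 5>1]
(B,Q,X): not NE [P1→D gives 8>6; P2→P gives 8>3; P3→Y gives 7>2]
(B,Q,Y): not NE [P1→C gives 8>3; P2→P gives 4>2]
(B,Q,Z): not NE [P1→C gives 9>6; P3→Y gives 7>5]
(C,P,X): not NE [P1→D gives 8>3; P3→Y gives 9>3]
(C,P,Y): not NE [P1→D gives 6>4; P2→Q gives 8>4]
(C,P,Z): not NE [P1→D gives 5>0; P2→Q gives 5>2; P3→Y gives 9>1]
(C,Q,X): not NE [P1→D gives 8>5]
(C,Q,Y): not NE [P3→X gives 9>6]
(C,Q,Z): not NE [P3→X gives 9>1]
(D,P,X): not NE [P2→Q gives 8>7]
(D,P,Y): not NE [P2→Q gives 3>2; P3→X gives 8>0]
(D,P,Z): not NE [P3→X gives 8>1]
(D,Q,X): NE
(D,Q,Y): not NE [P1→C gives 8>0; P3→Z gives 9>7]
(D,Q,Z): not NE [P1→C gives 9>0; P2→P gives 5>0]

PSNE = {(D,Q,X)}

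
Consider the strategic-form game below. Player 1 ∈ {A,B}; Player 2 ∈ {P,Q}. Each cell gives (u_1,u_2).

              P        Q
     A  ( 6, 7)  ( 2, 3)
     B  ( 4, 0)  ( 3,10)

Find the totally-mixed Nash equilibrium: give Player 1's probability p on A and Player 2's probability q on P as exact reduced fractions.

P1 indiff ⇒ q·6+(1-q)·2 = q·4+(1-q)·3 ⇒ q(2) = (1-q)(1) ⇒ q = 1/3
P2 indiff ⇒ p·7+(1-p)·0 = p·3+(1-p)·10 ⇒ p(4) = (1-p)(10) ⇒ p = 5/7

(p,q) = (5/7, 1/3)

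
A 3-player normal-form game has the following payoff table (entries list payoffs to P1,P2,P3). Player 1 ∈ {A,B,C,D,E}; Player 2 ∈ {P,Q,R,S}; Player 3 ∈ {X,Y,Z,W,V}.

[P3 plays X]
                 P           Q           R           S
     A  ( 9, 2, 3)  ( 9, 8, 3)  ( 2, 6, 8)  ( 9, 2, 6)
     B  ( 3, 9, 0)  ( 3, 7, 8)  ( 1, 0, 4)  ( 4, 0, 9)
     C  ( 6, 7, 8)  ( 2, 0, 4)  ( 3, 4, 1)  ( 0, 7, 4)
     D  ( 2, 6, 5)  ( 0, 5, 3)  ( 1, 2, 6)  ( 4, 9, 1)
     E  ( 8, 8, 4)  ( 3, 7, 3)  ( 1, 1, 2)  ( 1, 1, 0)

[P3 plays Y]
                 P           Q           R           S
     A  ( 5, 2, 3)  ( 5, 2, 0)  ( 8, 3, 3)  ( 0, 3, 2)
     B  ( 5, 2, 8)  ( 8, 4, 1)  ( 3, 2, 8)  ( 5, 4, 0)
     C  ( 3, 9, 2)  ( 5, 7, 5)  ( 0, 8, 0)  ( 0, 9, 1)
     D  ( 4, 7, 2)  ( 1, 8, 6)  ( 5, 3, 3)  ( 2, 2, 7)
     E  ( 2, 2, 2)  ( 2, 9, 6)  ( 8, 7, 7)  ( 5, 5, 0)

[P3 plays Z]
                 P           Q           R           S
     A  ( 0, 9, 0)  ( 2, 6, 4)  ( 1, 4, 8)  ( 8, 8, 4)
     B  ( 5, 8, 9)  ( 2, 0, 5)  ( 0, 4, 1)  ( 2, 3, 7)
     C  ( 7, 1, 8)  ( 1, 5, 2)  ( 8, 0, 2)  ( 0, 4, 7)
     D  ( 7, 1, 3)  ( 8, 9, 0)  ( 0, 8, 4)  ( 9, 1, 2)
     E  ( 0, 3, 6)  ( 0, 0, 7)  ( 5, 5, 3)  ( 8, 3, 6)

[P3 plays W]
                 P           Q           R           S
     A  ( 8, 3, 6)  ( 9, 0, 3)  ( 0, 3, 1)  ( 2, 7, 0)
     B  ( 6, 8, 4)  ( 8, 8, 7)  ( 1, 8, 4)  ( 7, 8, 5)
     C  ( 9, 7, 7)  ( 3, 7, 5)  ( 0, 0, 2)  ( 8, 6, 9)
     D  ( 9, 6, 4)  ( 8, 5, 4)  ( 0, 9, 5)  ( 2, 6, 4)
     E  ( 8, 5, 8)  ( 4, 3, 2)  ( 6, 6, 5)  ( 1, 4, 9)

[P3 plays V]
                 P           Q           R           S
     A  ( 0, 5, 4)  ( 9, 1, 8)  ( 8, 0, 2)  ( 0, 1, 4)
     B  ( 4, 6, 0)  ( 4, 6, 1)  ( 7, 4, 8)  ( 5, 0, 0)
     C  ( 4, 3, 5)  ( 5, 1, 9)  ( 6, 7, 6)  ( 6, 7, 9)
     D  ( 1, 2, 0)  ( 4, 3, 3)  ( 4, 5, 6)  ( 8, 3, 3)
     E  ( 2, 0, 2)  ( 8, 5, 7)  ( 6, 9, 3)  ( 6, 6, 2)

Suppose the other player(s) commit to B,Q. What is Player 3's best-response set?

BR_3 = {X}

u_3(X vs B,Q) = 8
u_3(Y vs B,Q) = 1
u_3(Z vs B,Q) = 5
u_3(W vs B,Q) = 7
u_3(V vs B,Q) = 1
max payoff 8 at {X}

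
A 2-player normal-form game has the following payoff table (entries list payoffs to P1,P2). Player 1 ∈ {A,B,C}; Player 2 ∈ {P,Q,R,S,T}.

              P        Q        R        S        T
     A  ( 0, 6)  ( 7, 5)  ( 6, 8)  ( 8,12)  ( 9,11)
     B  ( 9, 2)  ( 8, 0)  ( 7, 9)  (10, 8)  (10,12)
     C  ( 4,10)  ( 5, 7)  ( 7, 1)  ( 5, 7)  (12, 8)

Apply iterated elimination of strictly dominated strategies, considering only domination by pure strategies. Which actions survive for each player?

Survivors P1:{B,C} P2:{P,T}

P1 drop A (B beats it: P:9>0 Q:8>7 R:7>6 S:10>8 T:10>9)
P2 drop Q (P beats it: B:2>0 C:10>7)
P2 drop R (T beats it: B:12>9 C:8>1)
P2 drop S (T beats it: B:12>8 C:8>7)
P1→{B,C} P2→{P,T}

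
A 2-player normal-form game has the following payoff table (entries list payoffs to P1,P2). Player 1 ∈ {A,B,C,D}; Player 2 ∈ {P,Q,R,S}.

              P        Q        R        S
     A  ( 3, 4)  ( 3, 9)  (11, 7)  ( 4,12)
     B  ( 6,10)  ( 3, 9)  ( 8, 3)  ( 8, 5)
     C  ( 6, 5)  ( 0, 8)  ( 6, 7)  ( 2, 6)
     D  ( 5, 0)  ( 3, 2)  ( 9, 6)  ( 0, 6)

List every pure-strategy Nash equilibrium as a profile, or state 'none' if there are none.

(A,P): not NE [P1→C gives 6>3; P2→S gives 12>4]
(A,Q): not NE [P2→S gives 12>9]
(A,R): not NE [P2→S gives 12>7]
(A,S): not NE [P1→B gives 8>4]
(B,P): NE
(B,Q): not NE [P2→P gives 10>9]
(B,R): not NE [P1→A gives 11>8; P2→P gives 10>3]
(B,S): not NE [P2→P gives 10>5]
(C,P): not NE [P2→Q gives 8>5]
(C,Q): not NE [P1→D gives 3>0]
(C,R): not NE [P1→A gives 11>6; P2→Q gives 8>7]
(C,S): not NE [P1→B gives 8>2; P2→Q gives 8>6]
(D,P): not NE [P1→C gives 6>5; P2→S gives 6>0]
(D,Q): not NE [P2→S gives 6>2]
(D,R): not NE [P1→A gives 11>9]
(D,S): not NE [P1→B gives 8>0]

NE set: (B,P)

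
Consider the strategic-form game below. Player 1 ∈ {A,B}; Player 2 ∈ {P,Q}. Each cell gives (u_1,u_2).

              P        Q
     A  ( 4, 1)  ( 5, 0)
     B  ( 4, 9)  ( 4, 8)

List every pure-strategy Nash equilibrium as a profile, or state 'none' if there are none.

Nash profiles: (A,P), (B,P)

(A,P): NE
(A,Q): not NE [P2→P gives 1>0]
(B,P): NE
(B,Q): not NE [P1→A gives 5>4; P2→P gives 9>8]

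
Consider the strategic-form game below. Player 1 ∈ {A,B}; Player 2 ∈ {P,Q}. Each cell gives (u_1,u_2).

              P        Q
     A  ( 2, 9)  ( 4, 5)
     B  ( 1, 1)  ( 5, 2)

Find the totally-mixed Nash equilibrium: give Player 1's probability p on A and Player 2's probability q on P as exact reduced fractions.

P1 indiff ⇒ q·2+(1-q)·4 = q·1+(1-q)·5 ⇒ q(1) = (1-q)(1) ⇒ q = 1/2
P2 indiff ⇒ p·9+(1-p)·1 = p·5+(1-p)·2 ⇒ p(4) = (1-p)(1) ⇒ p = 1/5

(p,q) = (1/5, 1/2)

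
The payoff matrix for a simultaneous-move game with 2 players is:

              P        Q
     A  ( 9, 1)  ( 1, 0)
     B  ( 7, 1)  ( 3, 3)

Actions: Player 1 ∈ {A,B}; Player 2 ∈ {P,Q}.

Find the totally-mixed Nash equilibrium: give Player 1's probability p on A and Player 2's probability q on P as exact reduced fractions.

P1 mixes 2/3 on A; P2 mixes 1/2 on P

P1 indiff ⇒ q·9+(1-q)·1 = q·7+(1-q)·3 ⇒ q(2) = (1-q)(2) ⇒ q = 1/2
P2 indiff ⇒ p·1+(1-p)·1 = p·0+(1-p)·3 ⇒ p(1) = (1-p)(2) ⇒ p = 2/3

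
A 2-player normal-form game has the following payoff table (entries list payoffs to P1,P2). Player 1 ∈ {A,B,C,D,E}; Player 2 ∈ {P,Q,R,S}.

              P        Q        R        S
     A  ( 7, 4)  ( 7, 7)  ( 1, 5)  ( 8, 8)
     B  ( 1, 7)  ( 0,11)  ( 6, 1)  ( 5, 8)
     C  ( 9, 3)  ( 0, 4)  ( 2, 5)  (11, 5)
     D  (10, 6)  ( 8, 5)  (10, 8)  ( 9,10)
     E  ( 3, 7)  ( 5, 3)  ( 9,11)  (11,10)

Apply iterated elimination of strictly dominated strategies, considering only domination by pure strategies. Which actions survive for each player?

P1 drop A (D beats it: P:10>7 Q:8>7 R:10>1 S:9>8)
P1 drop B (D beats it: P:10>1 Q:8>0 R:10>6 S:9>5)
P2 drop P (R beats it: C:5>3 D:8>6 E:11>7)
P2 drop Q (R beats it: C:5>4 D:8>5 E:11>3)
P1→{C,D,E} P2→{R,S}

IESDS → P1:{C,D,E} P2:{R,S}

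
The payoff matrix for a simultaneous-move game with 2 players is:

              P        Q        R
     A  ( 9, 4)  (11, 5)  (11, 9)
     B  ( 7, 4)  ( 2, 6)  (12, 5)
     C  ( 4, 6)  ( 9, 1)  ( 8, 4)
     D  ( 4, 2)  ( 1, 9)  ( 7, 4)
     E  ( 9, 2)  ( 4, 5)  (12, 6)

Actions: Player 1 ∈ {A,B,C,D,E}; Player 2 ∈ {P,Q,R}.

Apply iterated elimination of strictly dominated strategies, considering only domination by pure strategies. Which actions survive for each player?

IESDS → P1:{A,B,E} P2:{Q,R}

P1 drop C (A beats it: P:9>4 Q:11>9 R:11>8)
P1 drop D (A beats it: P:9>4 Q:11>1 R:11>7)
P2 drop P (Q beats it: A:5>4 B:6>4 E:5>2)
P1→{A,B,E} P2→{Q,R}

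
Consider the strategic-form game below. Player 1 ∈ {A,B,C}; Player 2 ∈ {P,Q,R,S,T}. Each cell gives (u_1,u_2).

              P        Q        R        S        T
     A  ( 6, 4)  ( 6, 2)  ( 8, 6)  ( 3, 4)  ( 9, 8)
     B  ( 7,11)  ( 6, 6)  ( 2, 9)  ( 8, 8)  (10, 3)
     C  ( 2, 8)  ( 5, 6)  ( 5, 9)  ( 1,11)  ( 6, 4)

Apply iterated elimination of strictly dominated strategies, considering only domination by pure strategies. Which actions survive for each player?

P1 drop C (A beats it: P:6>2 Q:6>5 R:8>5 S:3>1 T:9>6)
P2 drop Q (P beats it: A:4>2 B:11>6)
P2 drop S (R beats it: A:6>4 B:9>8)
P1→{A,B} P2→{P,R,T}

Survivors P1:{A,B} P2:{P,R,T}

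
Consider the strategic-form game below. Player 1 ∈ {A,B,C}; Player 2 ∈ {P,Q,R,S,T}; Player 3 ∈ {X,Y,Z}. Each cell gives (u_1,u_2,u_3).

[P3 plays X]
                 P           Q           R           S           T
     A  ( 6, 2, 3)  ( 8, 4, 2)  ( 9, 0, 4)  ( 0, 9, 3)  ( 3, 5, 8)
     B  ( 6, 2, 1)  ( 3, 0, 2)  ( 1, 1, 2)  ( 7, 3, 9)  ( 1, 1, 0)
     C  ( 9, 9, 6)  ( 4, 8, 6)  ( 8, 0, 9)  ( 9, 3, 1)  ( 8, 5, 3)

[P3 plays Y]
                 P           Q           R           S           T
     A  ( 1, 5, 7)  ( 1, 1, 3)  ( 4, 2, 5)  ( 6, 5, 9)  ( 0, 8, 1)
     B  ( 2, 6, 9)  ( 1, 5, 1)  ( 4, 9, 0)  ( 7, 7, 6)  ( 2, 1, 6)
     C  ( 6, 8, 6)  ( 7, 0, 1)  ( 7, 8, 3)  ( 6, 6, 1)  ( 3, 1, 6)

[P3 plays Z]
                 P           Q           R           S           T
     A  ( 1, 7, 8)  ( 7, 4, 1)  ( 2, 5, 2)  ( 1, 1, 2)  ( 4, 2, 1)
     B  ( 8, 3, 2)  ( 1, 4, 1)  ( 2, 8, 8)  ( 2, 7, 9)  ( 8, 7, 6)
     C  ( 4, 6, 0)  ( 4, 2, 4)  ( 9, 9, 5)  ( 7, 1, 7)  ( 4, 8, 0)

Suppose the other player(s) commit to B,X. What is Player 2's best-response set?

u_2(P vs B,X) = 2
u_2(Q vs B,X) = 0
u_2(R vs B,X) = 1
u_2(S vs B,X) = 3
u_2(T vs B,X) = 1
max payoff 3 at {S}

BR_2 = {S}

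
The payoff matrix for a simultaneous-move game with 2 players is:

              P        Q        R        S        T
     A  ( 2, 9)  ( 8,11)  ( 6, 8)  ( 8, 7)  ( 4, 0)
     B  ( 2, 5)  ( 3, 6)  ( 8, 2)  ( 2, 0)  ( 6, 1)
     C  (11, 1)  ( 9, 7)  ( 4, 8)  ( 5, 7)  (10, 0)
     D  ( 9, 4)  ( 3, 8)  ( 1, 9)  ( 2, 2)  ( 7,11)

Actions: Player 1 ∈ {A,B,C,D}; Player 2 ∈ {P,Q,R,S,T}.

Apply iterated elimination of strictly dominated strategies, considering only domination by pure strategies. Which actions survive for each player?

Survivors P1:{A,B,C} P2:{Q,R}

P1 drop D (C beats it: P:11>9 Q:9>3 R:4>1 S:5>2 T:10>7)
P2 drop P (Q beats it: A:11>9 B:6>5 C:7>1)
P2 drop S (R beats it: A:8>7 B:2>0 C:8>7)
P2 drop T (Q beats it: A:11>0 B:6>1 C:7>0)
P1→{A,B,C} P2→{Q,R}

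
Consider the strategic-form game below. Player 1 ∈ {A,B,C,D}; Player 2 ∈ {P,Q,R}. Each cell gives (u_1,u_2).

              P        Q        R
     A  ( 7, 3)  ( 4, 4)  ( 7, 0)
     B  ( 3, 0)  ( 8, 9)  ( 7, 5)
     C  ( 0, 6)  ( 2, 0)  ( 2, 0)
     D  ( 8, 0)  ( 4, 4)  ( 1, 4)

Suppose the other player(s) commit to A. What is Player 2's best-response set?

u_2(P vs A) = 3
u_2(Q vs A) = 4
u_2(R vs A) = 0
max payoff 4 at {Q}

argmax u_2 = {Q}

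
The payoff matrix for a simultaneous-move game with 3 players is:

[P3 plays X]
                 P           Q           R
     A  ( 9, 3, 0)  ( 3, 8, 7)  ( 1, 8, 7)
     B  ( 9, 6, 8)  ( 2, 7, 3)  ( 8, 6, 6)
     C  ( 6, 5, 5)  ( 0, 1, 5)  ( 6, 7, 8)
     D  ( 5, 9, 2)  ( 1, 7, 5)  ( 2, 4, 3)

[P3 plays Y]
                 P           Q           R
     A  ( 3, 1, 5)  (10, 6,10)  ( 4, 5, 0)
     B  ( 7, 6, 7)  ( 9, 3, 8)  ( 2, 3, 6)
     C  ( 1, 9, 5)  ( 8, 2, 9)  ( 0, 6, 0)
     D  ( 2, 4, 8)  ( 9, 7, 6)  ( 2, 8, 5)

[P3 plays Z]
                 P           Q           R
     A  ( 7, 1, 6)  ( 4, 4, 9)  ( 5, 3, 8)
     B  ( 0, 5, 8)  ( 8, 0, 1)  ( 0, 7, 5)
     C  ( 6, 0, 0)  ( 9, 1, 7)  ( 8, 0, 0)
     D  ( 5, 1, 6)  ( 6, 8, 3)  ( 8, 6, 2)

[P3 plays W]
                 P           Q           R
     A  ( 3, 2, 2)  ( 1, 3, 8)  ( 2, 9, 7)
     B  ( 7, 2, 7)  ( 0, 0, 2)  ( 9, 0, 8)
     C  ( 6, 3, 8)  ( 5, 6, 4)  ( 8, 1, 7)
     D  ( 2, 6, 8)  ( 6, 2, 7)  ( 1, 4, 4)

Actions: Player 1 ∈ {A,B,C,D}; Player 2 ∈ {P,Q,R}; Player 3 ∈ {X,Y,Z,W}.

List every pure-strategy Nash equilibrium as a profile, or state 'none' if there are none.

PSNE = {(A,Q,Y)}

(A,P,X): not NE [P2→R gives 8>3; P3→Z gives 6>0]
(A,P,Y): not NE [P1→B gives 7>3; P2→Q gives 6>1; P3→Z gives 6>5]
(A,P,Z): not NE [P2→Q gives 4>1]
(A,P,W): not NE [P1→B gives 7>3; P2→R gives 9>2; P3→Z gives 6>2]
(A,Q,X): not NE [P3→Y gives 10>7]
(A,Q,Y): NE
(A,Q,Z): not NE [P1→C gives 9>4; P3→Y gives 10>9]
(A,Q,W): not NE [P1→D gives 6>1; P2→R gives 9>3; P3→Y gives 10>8]
(A,R,X): not NE [P1→B gives 8>1; P3→Z gives 8>7]
(A,R,Y): not NE [P2→Q gives 6>5; P3→Z gives 8>0]
(A,R,Z): not NE [P1→D gives 8>5; P2→Q gives 4>3]
(A,R,W): not NE [P1→B gives 9>2; P3→Z gives 8>7]
(B,P,X): not NE [P2→Q gives 7>6]
(B,P,Y): not NE [P3→Z gives 8>7]
(B,P,Z): not NE [P1→A gives 7>0; P2→R gives 7>5]
(B,P,W): not NE [P3→Z gives 8>7]
(B,Q,X): not NE [P1→A gives 3>2; P3→Y gives 8>3]
(B,Q,Y): not NE [P1→A gives 10>9; P2→P gives 6>3]
(B,Q,Z): not NE [P1→C gives 9>8; P2→R gives 7>0; P3→Y gives 8>1]
(B,Q,W): not NE [P1→D gives 6>0; P2→P gives 2>0; P3→Y gives 8>2]
(B,R,X): not NE [P2→Q gives 7>6; P3→W gives 8>6]
(B,R,Y): not NE [P1→A gives 4>2; P2→P gives 6>3; P3→W gives 8>6]
(B,R,Z): not NE [P1→D gives 8>0; P3→W gives 8>5]
(B,R,W): not NE [P2→P gives 2>0]
(C,P,X): not NE [P1→B gives 9>6; P2→R gives 7>5; P3→W gives 8>5]
(C,P,Y): not NE [P1→B gives 7>1; P3→W gives 8>5]
(C,P,Z): not NE [P1→A gives 7>6; P2→Q gives 1>0; P3→W gives 8>0]
(C,P,W): not NE [P1→B gives 7>6; P2→Q gives 6>3]
(C,Q,X): not NE [P1→A gives 3>0; P2→R gives 7>1; P3→Y gives 9>5]
(C,Q,Y): not NE [P1→A gives 10>8; P2→P gives 9>2]
(C,Q,Z): not NE [P3→Y gives 9>7]
(C,Q,W): not NE [P1→D gives 6>5; P3→Y gives 9>4]
(C,R,X): not NE [P1→B gives 8>6]
(C,R,Y): not NE [P1→A gives 4>0; P2→P gives 9>6; P3→X gives 8>0]
(C,R,Z): not NE [P2→Q gives 1>0; P3→X gives 8>0]
(C,R,W): not NE [P1→B gives 9>8; P2→Q gives 6>1; P3→X gives 8>7]
(D,P,X): not NE [P1→B gives 9>5; P3→W gives 8>2]
(D,P,Y): not NE [P1→B gives 7>2; P2→R gives 8>4]
(D,P,Z): not NE [P1→A gives 7>5; P2→Q gives 8>1; P3→W gives 8>6]
(D,P,W): not NE [P1→B gives 7>2]
(D,Q,X): not NE [P1→A gives 3>1; P2→P gives 9>7; P3→W gives 7>5]
(D,Q,Y): not NE [P1→A gives 10>9; P2→R gives 8>7; P3→W gives 7>6]
(D,Q,Z): not NE [P1→C gives 9>6; P3→W gives 7>3]
(D,Q,W): not NE [P2→P gives 6>2]
(D,R,X): not NE [P1→B gives 8>2; P2→P gives 9>4; P3→Y gives 5>3]
(D,R,Y): not NE [P1→A gives 4>2]
(D,R,Z): not NE [P2→Q gives 8>6; P3→Y gives 5>2]
(D,R,W): not NE [P1→B gives 9>1; P2→P gives 6>4; P3→Y gives 5>4]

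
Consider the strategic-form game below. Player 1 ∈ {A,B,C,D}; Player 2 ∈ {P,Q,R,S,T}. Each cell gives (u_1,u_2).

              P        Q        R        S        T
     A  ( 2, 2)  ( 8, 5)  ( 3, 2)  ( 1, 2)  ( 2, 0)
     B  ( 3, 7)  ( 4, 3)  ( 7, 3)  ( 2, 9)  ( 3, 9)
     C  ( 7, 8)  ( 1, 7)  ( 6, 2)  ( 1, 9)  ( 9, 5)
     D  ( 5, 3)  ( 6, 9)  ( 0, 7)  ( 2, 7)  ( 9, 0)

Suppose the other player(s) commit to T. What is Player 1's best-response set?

u_1(A vs T) = 2
u_1(B vs T) = 3
u_1(C vs T) = 9
u_1(D vs T) = 9
max payoff 9 at {C,D}

argmax u_1 = {C,D}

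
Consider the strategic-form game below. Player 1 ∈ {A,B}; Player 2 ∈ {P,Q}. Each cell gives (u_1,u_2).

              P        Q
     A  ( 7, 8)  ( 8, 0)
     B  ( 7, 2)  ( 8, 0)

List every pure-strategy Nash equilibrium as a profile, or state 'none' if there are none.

Nash profiles: (A,P), (B,P)

(A,P): NE
(A,Q): not NE [P2→P gives 8>0]
(B,P): NE
(B,Q): not NE [P2→P gives 2>0]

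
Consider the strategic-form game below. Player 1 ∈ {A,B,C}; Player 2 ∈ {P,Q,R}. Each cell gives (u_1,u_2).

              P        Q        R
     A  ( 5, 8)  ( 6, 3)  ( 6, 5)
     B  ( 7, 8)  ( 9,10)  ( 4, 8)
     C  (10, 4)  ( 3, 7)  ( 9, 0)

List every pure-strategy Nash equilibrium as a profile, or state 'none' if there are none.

(A,P): not NE [P1→C gives 10>5]
(A,Q): not NE [P1→B gives 9>6; P2→P gives 8>3]
(A,R): not NE [P1→C gives 9>6; P2→P gives 8>5]
(B,P): not NE [P1→C gives 10>7; P2→Q gives 10>8]
(B,Q): NE
(B,R): not NE [P1→C gives 9>4; P2→Q gives 10>8]
(C,P): not NE [P2→Q gives 7>4]
(C,Q): not NE [P1→B gives 9>3]
(C,R): not NE [P2→Q gives 7>0]

Nash profiles: (B,Q)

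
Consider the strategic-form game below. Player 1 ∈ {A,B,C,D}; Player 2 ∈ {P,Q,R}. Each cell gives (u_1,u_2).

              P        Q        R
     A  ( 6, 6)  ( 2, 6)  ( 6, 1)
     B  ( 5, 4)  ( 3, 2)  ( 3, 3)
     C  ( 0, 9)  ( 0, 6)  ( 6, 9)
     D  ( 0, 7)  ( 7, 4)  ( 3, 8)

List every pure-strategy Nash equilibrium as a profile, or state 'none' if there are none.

Nash profiles: (A,P), (C,R)

(A,P): NE
(A,Q): not NE [P1→D gives 7>2]
(A,R): not NE [P2→Q gives 6>1]
(B,P): not NE [P1→A gives 6>5]
(B,Q): not NE [P1→D gives 7>3; P2→P gives 4>2]
(B,R): not NE [P1→C gives 6>3; P2→P gives 4>3]
(C,P): not NE [P1→A gives 6>0]
(C,Q): not NE [P1→D gives 7>0; P2→R gives 9>6]
(C,R): NE
(D,P): not NE [P1→A gives 6>0; P2→R gives 8>7]
(D,Q): not NE [P2→R gives 8>4]
(D,R): not NE [P1→C gives 6>3]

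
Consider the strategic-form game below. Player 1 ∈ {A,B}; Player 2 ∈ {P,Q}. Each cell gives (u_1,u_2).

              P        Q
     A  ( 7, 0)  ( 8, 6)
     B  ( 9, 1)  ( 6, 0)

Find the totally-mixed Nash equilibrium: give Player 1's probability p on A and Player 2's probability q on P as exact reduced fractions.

P1 indiff ⇒ q·7+(1-q)·8 = q·9+(1-q)·6 ⇒ q(-2) = (1-q)(-2) ⇒ q = 1/2
P2 indiff ⇒ p·0+(1-p)·1 = p·6+(1-p)·0 ⇒ p(-6) = (1-p)(-1) ⇒ p = 1/7

(p,q) = (1/7, 1/2)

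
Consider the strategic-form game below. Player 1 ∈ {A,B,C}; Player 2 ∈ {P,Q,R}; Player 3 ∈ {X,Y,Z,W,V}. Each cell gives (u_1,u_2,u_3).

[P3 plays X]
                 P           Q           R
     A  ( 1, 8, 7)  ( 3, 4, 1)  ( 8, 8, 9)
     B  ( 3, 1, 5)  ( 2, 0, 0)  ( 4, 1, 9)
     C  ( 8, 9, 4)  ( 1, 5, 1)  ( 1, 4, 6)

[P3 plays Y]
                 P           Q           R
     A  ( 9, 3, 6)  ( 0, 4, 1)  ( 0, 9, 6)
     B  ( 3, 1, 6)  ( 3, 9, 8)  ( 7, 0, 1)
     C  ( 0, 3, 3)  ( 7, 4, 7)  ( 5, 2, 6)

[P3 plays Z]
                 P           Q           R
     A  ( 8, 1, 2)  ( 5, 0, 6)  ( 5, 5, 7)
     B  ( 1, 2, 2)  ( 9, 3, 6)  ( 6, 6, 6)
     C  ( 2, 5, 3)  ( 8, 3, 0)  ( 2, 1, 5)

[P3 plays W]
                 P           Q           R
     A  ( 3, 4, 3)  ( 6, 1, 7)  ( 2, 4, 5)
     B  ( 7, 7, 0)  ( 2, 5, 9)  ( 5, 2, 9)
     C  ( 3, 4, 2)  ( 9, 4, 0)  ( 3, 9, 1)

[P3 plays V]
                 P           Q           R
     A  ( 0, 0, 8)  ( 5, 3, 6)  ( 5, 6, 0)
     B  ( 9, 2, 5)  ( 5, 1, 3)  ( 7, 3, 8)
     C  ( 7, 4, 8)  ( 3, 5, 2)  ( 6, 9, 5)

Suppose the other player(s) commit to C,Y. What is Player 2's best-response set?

BR_2 = {Q}

u_2(P vs C,Y) = 3
u_2(Q vs C,Y) = 4
u_2(R vs C,Y) = 2
max payoff 4 at {Q}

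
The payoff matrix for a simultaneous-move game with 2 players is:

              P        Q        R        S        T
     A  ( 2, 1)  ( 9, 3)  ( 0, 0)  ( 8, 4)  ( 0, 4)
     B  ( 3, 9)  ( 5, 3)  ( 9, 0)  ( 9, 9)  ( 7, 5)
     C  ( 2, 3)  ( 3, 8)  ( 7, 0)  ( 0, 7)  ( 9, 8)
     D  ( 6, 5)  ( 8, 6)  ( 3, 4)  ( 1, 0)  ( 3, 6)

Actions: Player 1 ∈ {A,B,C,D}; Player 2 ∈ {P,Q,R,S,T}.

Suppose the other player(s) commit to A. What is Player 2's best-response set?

u_2(P vs A) = 1
u_2(Q vs A) = 3
u_2(R vs A) = 0
u_2(S vs A) = 4
u_2(T vs A) = 4
max payoff 4 at {S,T}

BR_2 = {S,T}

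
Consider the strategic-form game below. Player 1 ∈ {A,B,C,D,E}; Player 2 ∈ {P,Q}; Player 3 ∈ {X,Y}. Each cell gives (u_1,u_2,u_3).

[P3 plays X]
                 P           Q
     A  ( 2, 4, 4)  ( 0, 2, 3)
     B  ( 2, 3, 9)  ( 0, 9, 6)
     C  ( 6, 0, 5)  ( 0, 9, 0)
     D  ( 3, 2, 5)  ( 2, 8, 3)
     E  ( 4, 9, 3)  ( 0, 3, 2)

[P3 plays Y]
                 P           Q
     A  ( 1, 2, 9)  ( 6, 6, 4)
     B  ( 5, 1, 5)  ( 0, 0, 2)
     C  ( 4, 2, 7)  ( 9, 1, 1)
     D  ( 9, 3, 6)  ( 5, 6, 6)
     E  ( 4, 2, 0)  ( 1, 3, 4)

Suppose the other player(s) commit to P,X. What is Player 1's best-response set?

argmax u_1 = {C}

u_1(A vs P,X) = 2
u_1(B vs P,X) = 2
u_1(C vs P,X) = 6
u_1(D vs P,X) = 3
u_1(E vs P,X) = 4
max payoff 6 at {C}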